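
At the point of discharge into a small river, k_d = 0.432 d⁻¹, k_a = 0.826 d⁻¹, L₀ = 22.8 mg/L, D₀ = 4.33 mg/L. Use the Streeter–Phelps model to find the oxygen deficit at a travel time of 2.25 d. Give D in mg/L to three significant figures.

k_d L₀/(k_a−k_d) = 0.432×22.8/(0.826−0.432) = 9.850/0.3940 = 25.00 mg/L.
e^(−k_d t) = e^(−0.432×2.250) = 0.3783; e^(−k_a t) = e^(−0.826×2.250) = 0.1559.
D = 25.00 × (0.3783 − 0.1559) + 4.33 × 0.1559 = 5.560 + 0.6751 = 6.235 mg/L.

D ≈ 6.24 mg/L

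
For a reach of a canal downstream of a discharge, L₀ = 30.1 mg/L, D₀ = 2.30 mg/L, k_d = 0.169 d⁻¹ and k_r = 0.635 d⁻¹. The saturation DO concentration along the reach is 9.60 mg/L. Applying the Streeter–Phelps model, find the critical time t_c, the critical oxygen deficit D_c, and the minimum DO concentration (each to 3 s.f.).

t_c ≈ 2.33 d; D_c ≈ 5.40 mg/L; min DO ≈ 4.20 mg/L

At the critical point dD/dt = 0, so k_d L₀ e^(−k_d t) = k_r D. Substituting D(t) from the Streeter–Phelps equation and solving for t gives
t_c = ln[(k_r/k_d)(1 − D₀(k_r−k_d)/(k_d L₀))] / (k_r−k_d).
Here k_r−k_d = 0.4660 d⁻¹ and 1 − D₀(k_r−k_d)/(k_d L₀) = 1 − 2.30×0.4660/(0.169×30.1) = 0.7893, so
t_c = ln(3.757 × 0.7893) / 0.4660 = 1.087 / 0.4660 = 2.333 d.
L(t_c) = L₀ e^(−k_d t_c) = 30.1 × 0.6742 = 20.29 mg/L, and at the critical point k_r D_c = k_d L, so D_c = (0.169/0.635) × 20.29 = 5.401 mg/L.
Minimum DO = C_s − D_c = 9.60 − 5.401 = 4.199 mg/L.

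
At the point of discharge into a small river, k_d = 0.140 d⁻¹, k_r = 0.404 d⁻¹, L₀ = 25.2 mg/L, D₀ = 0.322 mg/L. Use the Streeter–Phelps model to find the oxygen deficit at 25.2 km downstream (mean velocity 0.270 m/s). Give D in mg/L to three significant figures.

Travel time t = x/v = 25.2 km / (0.270 m/s) = 25200 m / 0.270 m/s = 93330 s = 1.080 d.
k_d L₀/(k_r−k_d) = 0.140×25.2/(0.404−0.140) = 3.528/0.2640 = 13.36 mg/L.
e^(−k_d t) = e^(−0.140×1.080) = 0.8596; e^(−k_r t) = e^(−0.404×1.080) = 0.6463.
D = 13.36 × (0.8596 − 0.6463) + 0.322 × 0.6463 = 2.850 + 0.2081 = 3.059 mg/L.

D ≈ 3.06 mg/L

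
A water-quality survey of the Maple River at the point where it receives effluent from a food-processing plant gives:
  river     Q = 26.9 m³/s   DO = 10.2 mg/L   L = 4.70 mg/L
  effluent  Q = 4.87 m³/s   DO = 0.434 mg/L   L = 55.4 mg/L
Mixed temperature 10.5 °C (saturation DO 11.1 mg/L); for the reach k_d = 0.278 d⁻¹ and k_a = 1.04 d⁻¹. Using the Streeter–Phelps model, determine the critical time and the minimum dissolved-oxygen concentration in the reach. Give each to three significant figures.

t_c ≈ 0.749 d; minimum DO ≈ 8.39 mg/L

Mixed DO = (26.9×10.2 + 4.87×0.434)/(26.9+4.87) = 276.5/31.77 = 8.703 mg/L.
Mixed L₀ = (26.9×4.70 + 4.87×55.4)/(31.77) = 396.2/31.77 = 12.47 mg/L.
Initial deficit D₀ = C_s − DO₀ = 11.1 − 8.703 = 2.397 mg/L.
t_c = (1/0.7620) ln[(1.04/0.278)(1 − 2.397×0.7620/(0.278×12.47))] = 1.312 × ln(1.770) = 0.7495 d.
D_c = (0.278/1.04) × 12.47 × e^(−0.278×0.7495) = 0.2673 × 12.47 × 0.8119 = 2.707 mg/L.
Minimum DO = 11.1 − 2.707 = 8.393 mg/L.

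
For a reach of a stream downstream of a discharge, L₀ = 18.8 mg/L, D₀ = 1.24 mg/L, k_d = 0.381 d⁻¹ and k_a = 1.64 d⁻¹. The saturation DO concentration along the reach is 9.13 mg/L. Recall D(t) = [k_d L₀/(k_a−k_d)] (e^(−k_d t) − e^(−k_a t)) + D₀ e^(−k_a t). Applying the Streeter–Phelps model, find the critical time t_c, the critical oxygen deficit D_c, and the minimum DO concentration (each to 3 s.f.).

t_c ≈ 0.964 d; D_c ≈ 3.02 mg/L; min DO ≈ 6.11 mg/L

t_c = [1/(k_a−k_d)] ln[(k_a/k_d)(1 − D₀(k_a−k_d)/(k_d L₀))]
= [1/(1.64−0.381)] ln[(1.64/0.381)(1 − 1.24×1.259/(0.381×18.8))]
= (1/1.259) ln[4.304 × 0.7820] = 0.7943 × ln(3.366) = 0.7943 × 1.214 = 0.9641 d.
L(t_c) = L₀ e^(−k_d t_c) = 18.8 × 0.6926 = 13.02 mg/L, and at the critical point k_a D_c = k_d L, so D_c = (0.381/1.64) × 13.02 = 3.025 mg/L.
Minimum DO = C_s − D_c = 9.13 − 3.025 = 6.105 mg/L.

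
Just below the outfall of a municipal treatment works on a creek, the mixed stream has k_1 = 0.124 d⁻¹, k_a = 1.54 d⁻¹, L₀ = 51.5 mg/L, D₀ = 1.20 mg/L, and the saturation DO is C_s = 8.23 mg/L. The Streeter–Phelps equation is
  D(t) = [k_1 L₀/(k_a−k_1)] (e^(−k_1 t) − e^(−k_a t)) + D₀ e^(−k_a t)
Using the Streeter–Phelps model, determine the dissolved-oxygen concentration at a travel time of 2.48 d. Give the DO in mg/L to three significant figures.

DO ≈ 4.99 mg/L

k_1 L₀/(k_a−k_1) = 0.124×51.5/(1.54−0.124) = 6.386/1.416 = 4.510 mg/L.
e^(−k_1 t) = e^(−0.124×2.480) = 0.7353; e^(−k_a t) = e^(−1.54×2.480) = 0.02195.
D = 4.510 × (0.7353 − 0.02195) + 1.20 × 0.02195 = 3.217 + 0.02633 = 3.243 mg/L.
DO = C_s − D = 8.23 − 3.243 = 4.987 mg/L.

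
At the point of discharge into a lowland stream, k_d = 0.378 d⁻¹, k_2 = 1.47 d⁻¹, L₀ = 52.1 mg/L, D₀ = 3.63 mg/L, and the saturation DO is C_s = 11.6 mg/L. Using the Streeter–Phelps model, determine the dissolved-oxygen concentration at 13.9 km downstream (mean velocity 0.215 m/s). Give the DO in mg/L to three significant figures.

DO ≈ 2.80 mg/L

Travel time t = x/v = 13.9 km / (0.215 m/s) = 13900 m / 0.215 m/s = 64650 s = 0.7483 d.
k_d L₀/(k_2−k_d) = 0.378×52.1/(1.47−0.378) = 19.69/1.092 = 18.03 mg/L.
e^(−k_d t) = e^(−0.378×0.7483) = 0.7536; e^(−k_2 t) = e^(−1.47×0.7483) = 0.3329.
D = 18.03 × (0.7536 − 0.3329) + 3.63 × 0.3329 = 7.588 + 1.208 = 8.796 mg/L.
DO = C_s − D = 11.6 − 8.796 = 2.804 mg/L.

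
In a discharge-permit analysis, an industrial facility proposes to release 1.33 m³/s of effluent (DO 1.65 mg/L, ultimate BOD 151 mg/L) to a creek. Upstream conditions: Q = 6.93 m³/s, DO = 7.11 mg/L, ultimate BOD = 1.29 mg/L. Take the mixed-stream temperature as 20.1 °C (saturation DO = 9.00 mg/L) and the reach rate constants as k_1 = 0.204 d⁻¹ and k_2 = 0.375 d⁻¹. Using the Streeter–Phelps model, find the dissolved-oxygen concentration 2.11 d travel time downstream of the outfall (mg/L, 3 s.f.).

Mixed DO = (6.93×7.11 + 1.33×1.65)/(6.93+1.33) = 51.47/8.260 = 6.231 mg/L.
Mixed L₀ = (6.93×1.29 + 1.33×151)/(8.260) = 209.8/8.260 = 25.40 mg/L.
Initial deficit D₀ = C_s − DO₀ = 9.00 − 6.231 = 2.769 mg/L.
D(2.11) = [0.204×25.40/(0.375−0.204)](e^(−0.204×2.11) − e^(−0.375×2.11)) + 2.769 e^(−0.375×2.11)
= 30.30 × (0.6502 − 0.4533) + 2.769 × 0.4533 = 7.222 mg/L.
DO = 9.00 − 7.222 = 1.778 mg/L.

DO ≈ 1.78 mg/L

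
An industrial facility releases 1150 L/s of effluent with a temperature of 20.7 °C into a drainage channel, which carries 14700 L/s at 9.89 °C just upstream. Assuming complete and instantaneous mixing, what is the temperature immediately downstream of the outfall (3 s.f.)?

Flow-weighted mixing: C = (Q_r C_r + Q_w C_w)/(Q_r + Q_w)
= (14700×9.89 + 1150×20.7)/(14700 + 1150) = 169200/15850 = 10.67 °C.

10.7 °C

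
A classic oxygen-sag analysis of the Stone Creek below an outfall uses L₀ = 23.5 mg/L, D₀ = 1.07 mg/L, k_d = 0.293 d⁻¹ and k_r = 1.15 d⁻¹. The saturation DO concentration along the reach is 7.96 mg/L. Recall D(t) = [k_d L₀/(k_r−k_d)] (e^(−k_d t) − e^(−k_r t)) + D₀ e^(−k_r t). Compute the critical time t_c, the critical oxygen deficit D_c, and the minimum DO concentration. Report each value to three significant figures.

With k_r/k_d = 3.925 and 1 − D₀(k_r−k_d)/(k_d L₀) = 0.8668,
t_c = ln(3.925 × 0.8668) / (1.15 − 0.293) = ln(3.402) / 0.8570 = 1.224/0.8570 = 1.429 d.
L(t_c) = L₀ e^(−k_d t_c) = 23.5 × 0.6580 = 15.46 mg/L, and at the critical point k_r D_c = k_d L, so D_c = (0.293/1.15) × 15.46 = 3.939 mg/L.
Minimum DO = C_s − D_c = 7.96 − 3.939 = 4.021 mg/L.

t_c ≈ 1.43 d; D_c ≈ 3.94 mg/L; min DO ≈ 4.02 mg/L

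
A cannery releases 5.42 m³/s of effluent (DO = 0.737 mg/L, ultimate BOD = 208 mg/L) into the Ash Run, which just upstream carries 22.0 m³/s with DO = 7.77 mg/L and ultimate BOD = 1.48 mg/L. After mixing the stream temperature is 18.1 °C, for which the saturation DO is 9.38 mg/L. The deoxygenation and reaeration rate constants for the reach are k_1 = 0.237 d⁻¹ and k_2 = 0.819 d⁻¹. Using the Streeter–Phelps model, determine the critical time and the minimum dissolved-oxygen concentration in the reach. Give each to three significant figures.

t_c ≈ 1.80 d; minimum DO ≈ 1.39 mg/L

Mixed DO = (22.0×7.77 + 5.42×0.737)/(22.0+5.42) = 174.9/27.42 = 6.380 mg/L.
Mixed L₀ = (22.0×1.48 + 5.42×208)/(27.42) = 1160/27.42 = 42.30 mg/L.
Initial deficit D₀ = C_s − DO₀ = 9.38 − 6.380 = 3.000 mg/L.
t_c = (1/0.5820) ln[(0.819/0.237)(1 − 3.000×0.5820/(0.237×42.30))] = 1.718 × ln(2.854) = 1.802 d.
D_c = (0.237/0.819) × 42.30 × e^(−0.237×1.802) = 0.2894 × 42.30 × 0.6524 = 7.987 mg/L.
Minimum DO = 9.38 − 7.987 = 1.393 mg/L.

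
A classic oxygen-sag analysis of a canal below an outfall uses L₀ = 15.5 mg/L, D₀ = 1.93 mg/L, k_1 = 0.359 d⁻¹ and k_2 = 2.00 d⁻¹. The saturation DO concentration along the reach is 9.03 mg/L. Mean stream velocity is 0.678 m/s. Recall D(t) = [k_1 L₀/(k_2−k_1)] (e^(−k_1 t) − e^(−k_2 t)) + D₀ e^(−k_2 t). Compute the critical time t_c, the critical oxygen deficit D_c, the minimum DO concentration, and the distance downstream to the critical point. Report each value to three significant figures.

t_c ≈ 0.534 d; D_c ≈ 2.30 mg/L; min DO ≈ 6.73 mg/L; x_c ≈ 31.3 km

With k_2/k_1 = 5.571 and 1 − D₀(k_2−k_1)/(k_1 L₀) = 0.4308,
t_c = ln(5.571 × 0.4308) / (2.00 − 0.359) = ln(2.400) / 1.641 = 0.8755/1.641 = 0.5335 d.
D_c = (k_1/k_2) L₀ e^(−k_1 t_c) = (0.359/2.00) × 15.5 × e^(−0.359×0.5335) = 0.1795 × 15.5 × 0.8257 = 2.297 mg/L.
Minimum DO = C_s − D_c = 9.03 − 2.297 = 6.733 mg/L.
x_c = v t_c = 0.678 m/s × 0.5335 d × 86400 s/d = 31250 m ≈ 31.3 km.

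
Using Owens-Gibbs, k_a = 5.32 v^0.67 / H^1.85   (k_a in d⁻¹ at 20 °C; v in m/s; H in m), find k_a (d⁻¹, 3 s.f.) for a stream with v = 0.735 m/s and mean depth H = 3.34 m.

k_a ≈ 0.465 d⁻¹

k_a = 5.32 × 0.735^0.67 / 3.34^1.85 = 5.32 × 0.8136 / 9.310 = 0.4649 d⁻¹.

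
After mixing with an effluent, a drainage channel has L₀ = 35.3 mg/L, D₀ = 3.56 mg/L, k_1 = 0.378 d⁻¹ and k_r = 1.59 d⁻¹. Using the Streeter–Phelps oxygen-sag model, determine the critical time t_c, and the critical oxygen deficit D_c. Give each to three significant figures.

t_c ≈ 0.863 d; D_c ≈ 6.06 mg/L

With k_r/k_1 = 4.206 and 1 − D₀(k_r−k_1)/(k_1 L₀) = 0.6766,
t_c = ln(4.206 × 0.6766) / (1.59 − 0.378) = ln(2.846) / 1.212 = 1.046/1.212 = 0.8630 d.
D_c = (k_1/k_r) L₀ e^(−k_1 t_c) = (0.378/1.59) × 35.3 × e^(−0.378×0.8630) = 0.2377 × 35.3 × 0.7216 = 6.056 mg/L.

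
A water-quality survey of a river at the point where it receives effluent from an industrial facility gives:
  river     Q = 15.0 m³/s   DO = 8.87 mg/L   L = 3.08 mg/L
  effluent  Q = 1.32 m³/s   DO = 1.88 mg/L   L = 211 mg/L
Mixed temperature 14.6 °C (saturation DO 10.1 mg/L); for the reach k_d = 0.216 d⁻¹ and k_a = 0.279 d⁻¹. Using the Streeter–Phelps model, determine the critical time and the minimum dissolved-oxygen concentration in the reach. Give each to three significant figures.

Mixed DO = (15.0×8.87 + 1.32×1.88)/(15.0+1.32) = 135.5/16.32 = 8.305 mg/L.
Mixed L₀ = (15.0×3.08 + 1.32×211)/(16.32) = 324.7/16.32 = 19.90 mg/L.
Initial deficit D₀ = C_s − DO₀ = 10.1 − 8.305 = 1.795 mg/L.
t_c = (1/0.06300) ln[(0.279/0.216)(1 − 1.795×0.06300/(0.216×19.90))] = 15.87 × ln(1.258) = 3.639 d.
D_c = (0.216/0.279) × 19.90 × e^(−0.216×3.639) = 0.7742 × 19.90 × 0.4556 = 7.019 mg/L.
Minimum DO = 10.1 − 7.019 = 3.081 mg/L.

t_c ≈ 3.64 d; minimum DO ≈ 3.08 mg/L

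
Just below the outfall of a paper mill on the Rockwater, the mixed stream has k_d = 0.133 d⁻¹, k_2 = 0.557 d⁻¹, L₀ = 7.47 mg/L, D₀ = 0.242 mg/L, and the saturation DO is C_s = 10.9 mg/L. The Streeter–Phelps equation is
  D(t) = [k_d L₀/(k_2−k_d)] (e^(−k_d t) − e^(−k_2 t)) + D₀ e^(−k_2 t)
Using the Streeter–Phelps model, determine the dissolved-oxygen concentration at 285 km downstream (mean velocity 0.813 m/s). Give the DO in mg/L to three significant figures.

Travel time t = x/v = 285 km / (0.813 m/s) = 285000 m / 0.813 m/s = 350600 s = 4.057 d.
k_d L₀/(k_2−k_d) = 0.133×7.47/(0.557−0.133) = 0.9935/0.4240 = 2.343 mg/L.
e^(−k_d t) = e^(−0.133×4.057) = 0.5830; e^(−k_2 t) = e^(−0.557×4.057) = 0.1044.
D = 2.343 × (0.5830 − 0.1044) + 0.242 × 0.1044 = 1.121 + 0.02525 = 1.147 mg/L.
DO = C_s − D = 10.9 − 1.147 = 9.753 mg/L.

DO ≈ 9.75 mg/L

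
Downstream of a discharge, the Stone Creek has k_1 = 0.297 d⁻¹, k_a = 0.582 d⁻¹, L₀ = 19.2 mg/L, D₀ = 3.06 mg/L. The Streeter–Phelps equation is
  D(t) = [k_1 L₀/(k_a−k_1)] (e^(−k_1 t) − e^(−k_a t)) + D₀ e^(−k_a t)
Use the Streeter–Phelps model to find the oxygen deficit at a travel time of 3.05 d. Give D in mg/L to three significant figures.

k_1 L₀/(k_a−k_1) = 0.297×19.2/(0.582−0.297) = 5.702/0.2850 = 20.01 mg/L.
e^(−k_1 t) = e^(−0.297×3.050) = 0.4042; e^(−k_a t) = e^(−0.582×3.050) = 0.1695.
D = 20.01 × (0.4042 − 0.1695) + 3.06 × 0.1695 = 4.697 + 0.5186 = 5.215 mg/L.

D ≈ 5.22 mg/L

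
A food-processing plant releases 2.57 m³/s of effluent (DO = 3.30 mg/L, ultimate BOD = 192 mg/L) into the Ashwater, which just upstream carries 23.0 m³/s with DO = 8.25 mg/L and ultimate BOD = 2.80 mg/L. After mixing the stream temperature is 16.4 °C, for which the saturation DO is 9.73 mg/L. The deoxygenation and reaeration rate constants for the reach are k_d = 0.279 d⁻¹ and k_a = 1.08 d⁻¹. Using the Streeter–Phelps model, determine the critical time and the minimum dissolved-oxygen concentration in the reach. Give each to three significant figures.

t_c ≈ 1.31 d; minimum DO ≈ 5.82 mg/L

Mixed DO = (23.0×8.25 + 2.57×3.30)/(23.0+2.57) = 198.2/25.57 = 7.752 mg/L.
Mixed L₀ = (23.0×2.80 + 2.57×192)/(25.57) = 557.8/25.57 = 21.82 mg/L.
Initial deficit D₀ = C_s − DO₀ = 9.73 − 7.752 = 1.978 mg/L.
t_c = (1/0.8010) ln[(1.08/0.279)(1 − 1.978×0.8010/(0.279×21.82))] = 1.248 × ln(2.864) = 1.313 d.
D_c = (0.279/1.08) × 21.82 × e^(−0.279×1.313) = 0.2583 × 21.82 × 0.6932 = 3.907 mg/L.
Minimum DO = 9.73 − 3.907 = 5.823 mg/L.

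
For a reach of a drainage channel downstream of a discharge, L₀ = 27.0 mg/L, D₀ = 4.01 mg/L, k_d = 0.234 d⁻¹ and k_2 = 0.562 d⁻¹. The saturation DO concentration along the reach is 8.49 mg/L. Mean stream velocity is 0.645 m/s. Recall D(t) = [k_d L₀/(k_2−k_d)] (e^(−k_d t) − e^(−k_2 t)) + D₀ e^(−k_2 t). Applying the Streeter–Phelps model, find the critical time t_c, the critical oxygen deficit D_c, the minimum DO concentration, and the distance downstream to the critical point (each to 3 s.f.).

t_c ≈ 1.96 d; D_c ≈ 7.11 mg/L; min DO ≈ 1.38 mg/L; x_c ≈ 109 km

With k_2/k_d = 2.402 and 1 − D₀(k_2−k_d)/(k_d L₀) = 0.7918,
t_c = ln(2.402 × 0.7918) / (0.562 − 0.234) = ln(1.902) / 0.3280 = 0.6428/0.3280 = 1.960 d.
D_c = (k_d/k_2) L₀ e^(−k_d t_c) = (0.234/0.562) × 27.0 × e^(−0.234×1.960) = 0.4164 × 27.0 × 0.6322 = 7.107 mg/L.
Minimum DO = C_s − D_c = 8.49 − 7.107 = 1.383 mg/L.
x_c = v t_c = 0.645 m/s × 1.960 d × 86400 s/d = 109200 m ≈ 109 km.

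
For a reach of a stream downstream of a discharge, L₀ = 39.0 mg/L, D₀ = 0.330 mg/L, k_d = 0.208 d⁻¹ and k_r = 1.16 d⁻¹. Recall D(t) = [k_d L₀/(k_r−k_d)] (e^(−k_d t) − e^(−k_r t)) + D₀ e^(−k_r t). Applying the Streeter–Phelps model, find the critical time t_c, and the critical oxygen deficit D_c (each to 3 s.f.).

At the critical point dD/dt = 0, so k_d L₀ e^(−k_d t) = k_r D. Substituting D(t) from the Streeter–Phelps equation and solving for t gives
t_c = ln[(k_r/k_d)(1 − D₀(k_r−k_d)/(k_d L₀))] / (k_r−k_d).
Here k_r−k_d = 0.9520 d⁻¹ and 1 − D₀(k_r−k_d)/(k_d L₀) = 1 − 0.330×0.9520/(0.208×39.0) = 0.9613, so
t_c = ln(5.577 × 0.9613) / 0.9520 = 1.679 / 0.9520 = 1.764 d.
D_c = (k_d/k_r) L₀ e^(−k_d t_c) = (0.208/1.16) × 39.0 × e^(−0.208×1.764) = 0.1793 × 39.0 × 0.6929 = 4.846 mg/L.

t_c ≈ 1.76 d; D_c ≈ 4.85 mg/L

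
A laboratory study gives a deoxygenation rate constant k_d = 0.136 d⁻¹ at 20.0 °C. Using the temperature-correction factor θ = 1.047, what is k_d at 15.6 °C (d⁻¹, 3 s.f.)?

k_d ≈ 0.111 d⁻¹

k_d(T₂) = k_d(T₁) · θ^(T₂−T₁) = 0.136 × 1.047^(15.6−20.0)
= 0.136 × 1.047^-4.40 = 0.136 × 0.8170 = 0.1111 d⁻¹.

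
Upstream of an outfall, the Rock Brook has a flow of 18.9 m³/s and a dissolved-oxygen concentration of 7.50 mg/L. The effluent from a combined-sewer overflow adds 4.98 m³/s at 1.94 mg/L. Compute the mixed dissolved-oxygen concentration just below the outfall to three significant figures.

6.34 mg/L

Flow-weighted mixing: C = (Q_r C_r + Q_w C_w)/(Q_r + Q_w)
= (18.9×7.50 + 4.98×1.94)/(18.9 + 4.98) = 151.4/23.88 = 6.341 mg/L.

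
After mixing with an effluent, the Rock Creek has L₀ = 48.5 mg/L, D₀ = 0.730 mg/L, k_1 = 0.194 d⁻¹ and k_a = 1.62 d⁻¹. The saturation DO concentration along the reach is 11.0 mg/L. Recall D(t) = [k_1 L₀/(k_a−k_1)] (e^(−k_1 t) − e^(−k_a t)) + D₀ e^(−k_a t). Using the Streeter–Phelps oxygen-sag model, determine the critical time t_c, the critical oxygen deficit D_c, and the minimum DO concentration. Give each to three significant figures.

At the critical point dD/dt = 0, so k_1 L₀ e^(−k_1 t) = k_a D. Substituting D(t) from the Streeter–Phelps equation and solving for t gives
t_c = ln[(k_a/k_1)(1 − D₀(k_a−k_1)/(k_1 L₀))] / (k_a−k_1).
Here k_a−k_1 = 1.426 d⁻¹ and 1 − D₀(k_a−k_1)/(k_1 L₀) = 1 − 0.730×1.426/(0.194×48.5) = 0.8894, so
t_c = ln(8.351 × 0.8894) / 1.426 = 2.005 / 1.426 = 1.406 d.
D_c = (k_1/k_a) L₀ e^(−k_1 t_c) = (0.194/1.62) × 48.5 × e^(−0.194×1.406) = 0.1198 × 48.5 × 0.7613 = 4.421 mg/L.
Minimum DO = C_s − D_c = 11.0 − 4.421 = 6.579 mg/L.

t_c ≈ 1.41 d; D_c ≈ 4.42 mg/L; min DO ≈ 6.58 mg/L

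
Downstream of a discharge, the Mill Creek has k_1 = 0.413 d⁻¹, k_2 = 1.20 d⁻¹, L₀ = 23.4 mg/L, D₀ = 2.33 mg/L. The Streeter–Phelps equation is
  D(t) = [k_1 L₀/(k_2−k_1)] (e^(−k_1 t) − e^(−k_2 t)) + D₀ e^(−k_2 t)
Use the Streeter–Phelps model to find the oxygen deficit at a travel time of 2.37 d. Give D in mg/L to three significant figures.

k_1 L₀/(k_2−k_1) = 0.413×23.4/(1.20−0.413) = 9.664/0.7870 = 12.28 mg/L.
e^(−k_1 t) = e^(−0.413×2.370) = 0.3758; e^(−k_2 t) = e^(−1.20×2.370) = 0.05819.
D = 12.28 × (0.3758 − 0.05819) + 2.33 × 0.05819 = 3.900 + 0.1356 = 4.035 mg/L.

D ≈ 4.04 mg/L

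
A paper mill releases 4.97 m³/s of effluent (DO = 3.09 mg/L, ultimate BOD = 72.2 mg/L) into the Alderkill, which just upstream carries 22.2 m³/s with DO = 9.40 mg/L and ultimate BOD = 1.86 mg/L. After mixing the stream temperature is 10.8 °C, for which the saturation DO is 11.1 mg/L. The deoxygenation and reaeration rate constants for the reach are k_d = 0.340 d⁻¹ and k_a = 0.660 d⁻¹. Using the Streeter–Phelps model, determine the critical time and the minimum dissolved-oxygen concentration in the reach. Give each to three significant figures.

Mixed DO = (22.2×9.40 + 4.97×3.09)/(22.2+4.97) = 224.0/27.17 = 8.246 mg/L.
Mixed L₀ = (22.2×1.86 + 4.97×72.2)/(27.17) = 400.1/27.17 = 14.73 mg/L.
Initial deficit D₀ = C_s − DO₀ = 11.1 − 8.246 = 2.854 mg/L.
t_c = (1/0.3200) ln[(0.660/0.340)(1 − 2.854×0.3200/(0.340×14.73))] = 3.125 × ln(1.587) = 1.443 d.
D_c = (0.340/0.660) × 14.73 × e^(−0.340×1.443) = 0.5152 × 14.73 × 0.6122 = 4.644 mg/L.
Minimum DO = 11.1 − 4.644 = 6.456 mg/L.

t_c ≈ 1.44 d; minimum DO ≈ 6.46 mg/L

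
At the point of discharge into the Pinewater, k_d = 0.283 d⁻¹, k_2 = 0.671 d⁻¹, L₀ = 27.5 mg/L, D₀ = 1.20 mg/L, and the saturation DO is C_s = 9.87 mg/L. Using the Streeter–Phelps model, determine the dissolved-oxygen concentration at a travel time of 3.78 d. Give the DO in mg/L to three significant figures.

k_d L₀/(k_2−k_d) = 0.283×27.5/(0.671−0.283) = 7.782/0.3880 = 20.06 mg/L.
e^(−k_d t) = e^(−0.283×3.780) = 0.3431; e^(−k_2 t) = e^(−0.671×3.780) = 0.07915.
D = 20.06 × (0.3431 − 0.07915) + 1.20 × 0.07915 = 5.294 + 0.09498 = 5.389 mg/L.
DO = C_s − D = 9.87 − 5.389 = 4.481 mg/L.

DO ≈ 4.48 mg/L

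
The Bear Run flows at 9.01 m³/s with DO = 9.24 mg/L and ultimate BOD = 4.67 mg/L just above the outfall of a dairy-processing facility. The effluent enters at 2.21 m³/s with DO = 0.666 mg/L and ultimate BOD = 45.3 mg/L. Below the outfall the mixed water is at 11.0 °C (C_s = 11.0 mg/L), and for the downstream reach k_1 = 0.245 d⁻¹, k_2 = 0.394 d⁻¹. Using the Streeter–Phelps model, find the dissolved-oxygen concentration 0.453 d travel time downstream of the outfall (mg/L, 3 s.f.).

DO ≈ 6.90 mg/L

Mixed DO = (9.01×9.24 + 2.21×0.666)/(9.01+2.21) = 84.72/11.22 = 7.551 mg/L.
Mixed L₀ = (9.01×4.67 + 2.21×45.3)/(11.22) = 142.2/11.22 = 12.67 mg/L.
Initial deficit D₀ = C_s − DO₀ = 11.0 − 7.551 = 3.449 mg/L.
D(0.453) = [0.245×12.67/(0.394−0.245)](e^(−0.245×0.453) − e^(−0.394×0.453)) + 3.449 e^(−0.394×0.453)
= 20.84 × (0.8950 − 0.8365) + 3.449 × 0.8365 = 4.102 mg/L.
DO = 11.0 − 4.102 = 6.898 mg/L.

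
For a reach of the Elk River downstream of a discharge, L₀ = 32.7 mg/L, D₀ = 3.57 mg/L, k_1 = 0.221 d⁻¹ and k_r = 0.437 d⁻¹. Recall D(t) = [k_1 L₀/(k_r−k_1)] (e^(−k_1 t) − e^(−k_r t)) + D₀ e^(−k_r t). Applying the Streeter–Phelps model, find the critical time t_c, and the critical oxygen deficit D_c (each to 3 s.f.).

At the critical point dD/dt = 0, so k_1 L₀ e^(−k_1 t) = k_r D. Substituting D(t) from the Streeter–Phelps equation and solving for t gives
t_c = ln[(k_r/k_1)(1 − D₀(k_r−k_1)/(k_1 L₀))] / (k_r−k_1).
Here k_r−k_1 = 0.2160 d⁻¹ and 1 − D₀(k_r−k_1)/(k_1 L₀) = 1 − 3.57×0.2160/(0.221×32.7) = 0.8933, so
t_c = ln(1.977 × 0.8933) / 0.2160 = 0.5689 / 0.2160 = 2.634 d.
D_c = (k_1/k_r) L₀ e^(−k_1 t_c) = (0.221/0.437) × 32.7 × e^(−0.221×2.634) = 0.5057 × 32.7 × 0.5587 = 9.240 mg/L.

t_c ≈ 2.63 d; D_c ≈ 9.24 mg/L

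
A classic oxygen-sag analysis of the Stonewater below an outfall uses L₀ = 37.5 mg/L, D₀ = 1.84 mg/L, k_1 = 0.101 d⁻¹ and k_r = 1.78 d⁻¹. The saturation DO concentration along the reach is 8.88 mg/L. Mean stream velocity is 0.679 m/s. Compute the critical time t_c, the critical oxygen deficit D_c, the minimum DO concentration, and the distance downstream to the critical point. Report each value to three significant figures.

t_c = [1/(k_r−k_1)] ln[(k_r/k_1)(1 − D₀(k_r−k_1)/(k_1 L₀))]
= [1/(1.78−0.101)] ln[(1.78/0.101)(1 − 1.84×1.679/(0.101×37.5))]
= (1/1.679) ln[17.62 × 0.1843] = 0.5956 × ln(3.249) = 0.5956 × 1.178 = 0.7017 d.
L(t_c) = L₀ e^(−k_1 t_c) = 37.5 × 0.9316 = 34.93 mg/L, and at the critical point k_r D_c = k_1 L, so D_c = (0.101/1.78) × 34.93 = 1.982 mg/L.
Minimum DO = C_s − D_c = 8.88 − 1.982 = 6.898 mg/L.
x_c = v t_c = 0.679 m/s × 0.7017 d × 86400 s/d = 41170 m ≈ 41.2 km.

t_c ≈ 0.702 d; D_c ≈ 1.98 mg/L; min DO ≈ 6.90 mg/L; x_c ≈ 41.2 km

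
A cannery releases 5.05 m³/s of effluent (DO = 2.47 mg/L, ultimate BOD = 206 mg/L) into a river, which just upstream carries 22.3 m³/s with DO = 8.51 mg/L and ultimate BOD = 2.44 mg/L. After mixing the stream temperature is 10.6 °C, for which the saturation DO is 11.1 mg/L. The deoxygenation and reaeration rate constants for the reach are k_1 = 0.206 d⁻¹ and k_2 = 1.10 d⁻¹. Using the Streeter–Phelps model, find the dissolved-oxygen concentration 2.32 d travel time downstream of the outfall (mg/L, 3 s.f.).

DO ≈ 5.81 mg/L

Mixed DO = (22.3×8.51 + 5.05×2.47)/(22.3+5.05) = 202.2/27.35 = 7.395 mg/L.
Mixed L₀ = (22.3×2.44 + 5.05×206)/(27.35) = 1095/27.35 = 40.03 mg/L.
Initial deficit D₀ = C_s − DO₀ = 11.1 − 7.395 = 3.705 mg/L.
D(2.32) = [0.206×40.03/(1.10−0.206)](e^(−0.206×2.32) − e^(−1.10×2.32)) + 3.705 e^(−1.10×2.32)
= 9.223 × (0.6201 − 0.07793) + 3.705 × 0.07793 = 5.289 mg/L.
DO = 11.1 − 5.289 = 5.811 mg/L.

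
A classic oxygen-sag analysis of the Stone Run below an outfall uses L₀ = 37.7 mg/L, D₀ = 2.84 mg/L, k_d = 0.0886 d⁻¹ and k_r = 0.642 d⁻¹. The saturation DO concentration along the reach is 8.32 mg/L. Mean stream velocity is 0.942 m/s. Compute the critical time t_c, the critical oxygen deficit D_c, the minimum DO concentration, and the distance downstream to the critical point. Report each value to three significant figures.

With k_r/k_d = 7.246 and 1 − D₀(k_r−k_d)/(k_d L₀) = 0.5295,
t_c = ln(7.246 × 0.5295) / (0.642 − 0.0886) = ln(3.837) / 0.5534 = 1.345/0.5534 = 2.430 d.
D_c = (k_d/k_r) L₀ e^(−k_d t_c) = (0.0886/0.642) × 37.7 × e^(−0.0886×2.430) = 0.1380 × 37.7 × 0.8063 = 4.195 mg/L.
Minimum DO = C_s − D_c = 8.32 − 4.195 = 4.125 mg/L.
x_c = v t_c = 0.942 m/s × 2.430 d × 86400 s/d = 197700 m ≈ 198 km.

t_c ≈ 2.43 d; D_c ≈ 4.20 mg/L; min DO ≈ 4.12 mg/L; x_c ≈ 198 km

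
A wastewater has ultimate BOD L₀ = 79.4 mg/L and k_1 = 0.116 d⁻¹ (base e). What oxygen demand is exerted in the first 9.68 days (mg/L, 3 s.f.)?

y ≈ 53.6 mg/L

y_t = L₀(1 − e^(−k_1 t)) = 79.4 × (1 − e^(−0.116×9.68))
= 79.4 × (1 − 0.3253) = 79.4 × 0.6747 = 53.57 mg/L.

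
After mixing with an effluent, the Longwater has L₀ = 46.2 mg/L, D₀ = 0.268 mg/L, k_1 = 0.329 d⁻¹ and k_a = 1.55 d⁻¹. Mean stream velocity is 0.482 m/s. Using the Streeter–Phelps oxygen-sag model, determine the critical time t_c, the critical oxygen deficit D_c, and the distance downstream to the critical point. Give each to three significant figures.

With k_a/k_1 = 4.711 and 1 − D₀(k_a−k_1)/(k_1 L₀) = 0.9785,
t_c = ln(4.711 × 0.9785) / (1.55 − 0.329) = ln(4.610) / 1.221 = 1.528/1.221 = 1.252 d.
D_c = (k_1/k_a) L₀ e^(−k_1 t_c) = (0.329/1.55) × 46.2 × e^(−0.329×1.252) = 0.2123 × 46.2 × 0.6625 = 6.496 mg/L.
x_c = v t_c = 0.482 m/s × 1.252 d × 86400 s/d = 52120 m ≈ 52.1 km.

t_c ≈ 1.25 d; D_c ≈ 6.50 mg/L; x_c ≈ 52.1 km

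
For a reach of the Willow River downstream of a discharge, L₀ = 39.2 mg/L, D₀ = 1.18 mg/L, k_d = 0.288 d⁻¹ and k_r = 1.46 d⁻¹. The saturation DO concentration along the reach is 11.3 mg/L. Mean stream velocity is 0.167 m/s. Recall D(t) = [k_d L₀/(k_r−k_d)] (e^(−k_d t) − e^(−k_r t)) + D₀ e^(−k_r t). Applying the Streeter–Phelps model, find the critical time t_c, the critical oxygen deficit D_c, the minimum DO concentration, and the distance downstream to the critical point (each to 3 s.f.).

t_c ≈ 1.27 d; D_c ≈ 5.36 mg/L; min DO ≈ 5.94 mg/L; x_c ≈ 18.4 km

At the critical point dD/dt = 0, so k_d L₀ e^(−k_d t) = k_r D. Substituting D(t) from the Streeter–Phelps equation and solving for t gives
t_c = ln[(k_r/k_d)(1 − D₀(k_r−k_d)/(k_d L₀))] / (k_r−k_d).
Here k_r−k_d = 1.172 d⁻¹ and 1 − D₀(k_r−k_d)/(k_d L₀) = 1 − 1.18×1.172/(0.288×39.2) = 0.8775, so
t_c = ln(5.069 × 0.8775) / 1.172 = 1.493 / 1.172 = 1.274 d.
L(t_c) = L₀ e^(−k_d t_c) = 39.2 × 0.6930 = 27.16 mg/L, and at the critical point k_r D_c = k_d L, so D_c = (0.288/1.46) × 27.16 = 5.358 mg/L.
Minimum DO = C_s − D_c = 11.3 − 5.358 = 5.942 mg/L.
x_c = v t_c = 0.167 m/s × 1.274 d × 86400 s/d = 18380 m ≈ 18.4 km.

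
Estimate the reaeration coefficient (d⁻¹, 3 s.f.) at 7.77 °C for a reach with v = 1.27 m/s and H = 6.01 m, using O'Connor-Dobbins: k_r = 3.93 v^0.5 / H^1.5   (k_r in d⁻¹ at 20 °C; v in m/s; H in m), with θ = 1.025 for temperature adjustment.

k_r ≈ 0.222 d⁻¹

k_r(20) = 3.93 × 1.27^0.5 / 6.01^1.5 = 3.93 × 1.127 / 14.73 = 0.3006 d⁻¹.
k_r(7.77) = 0.3006 × 1.025^(7.77−20) = 0.3006 × 0.7393 = 0.2222 d⁻¹.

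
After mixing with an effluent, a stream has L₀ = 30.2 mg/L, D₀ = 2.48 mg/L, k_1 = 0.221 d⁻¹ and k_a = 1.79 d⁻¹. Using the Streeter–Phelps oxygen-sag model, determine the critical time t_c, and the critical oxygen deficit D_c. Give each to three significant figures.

t_c ≈ 0.776 d; D_c ≈ 3.14 mg/L

At the critical point dD/dt = 0, so k_1 L₀ e^(−k_1 t) = k_a D. Substituting D(t) from the Streeter–Phelps equation and solving for t gives
t_c = ln[(k_a/k_1)(1 − D₀(k_a−k_1)/(k_1 L₀))] / (k_a−k_1).
Here k_a−k_1 = 1.569 d⁻¹ and 1 − D₀(k_a−k_1)/(k_1 L₀) = 1 − 2.48×1.569/(0.221×30.2) = 0.4170, so
t_c = ln(8.100 × 0.4170) / 1.569 = 1.217 / 1.569 = 0.7757 d.
L(t_c) = L₀ e^(−k_1 t_c) = 30.2 × 0.8425 = 25.44 mg/L, and at the critical point k_a D_c = k_1 L, so D_c = (0.221/1.79) × 25.44 = 3.141 mg/L.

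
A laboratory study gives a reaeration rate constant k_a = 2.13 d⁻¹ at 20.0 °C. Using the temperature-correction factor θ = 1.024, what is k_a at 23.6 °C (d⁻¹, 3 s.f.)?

k_a(T₂) = k_a(T₁) · θ^(T₂−T₁) = 2.13 × 1.024^(23.6−20.0)
= 2.13 × 1.024^3.60 = 2.13 × 1.089 = 2.320 d⁻¹.

k_a ≈ 2.32 d⁻¹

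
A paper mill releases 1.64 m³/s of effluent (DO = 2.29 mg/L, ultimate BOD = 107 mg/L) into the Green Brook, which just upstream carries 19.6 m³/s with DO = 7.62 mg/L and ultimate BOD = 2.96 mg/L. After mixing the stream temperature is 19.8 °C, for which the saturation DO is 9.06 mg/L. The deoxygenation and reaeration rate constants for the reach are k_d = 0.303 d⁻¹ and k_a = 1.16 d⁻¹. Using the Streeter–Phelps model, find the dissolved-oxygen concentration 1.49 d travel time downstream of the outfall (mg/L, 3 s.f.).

Mixed DO = (19.6×7.62 + 1.64×2.29)/(19.6+1.64) = 153.1/21.24 = 7.208 mg/L.
Mixed L₀ = (19.6×2.96 + 1.64×107)/(21.24) = 233.5/21.24 = 10.99 mg/L.
Initial deficit D₀ = C_s − DO₀ = 9.06 − 7.208 = 1.852 mg/L.
D(1.49) = [0.303×10.99/(1.16−0.303)](e^(−0.303×1.49) − e^(−1.16×1.49)) + 1.852 e^(−1.16×1.49)
= 3.887 × (0.6367 − 0.1776) + 1.852 × 0.1776 = 2.113 mg/L.
DO = 9.06 − 2.113 = 6.947 mg/L.

DO ≈ 6.95 mg/L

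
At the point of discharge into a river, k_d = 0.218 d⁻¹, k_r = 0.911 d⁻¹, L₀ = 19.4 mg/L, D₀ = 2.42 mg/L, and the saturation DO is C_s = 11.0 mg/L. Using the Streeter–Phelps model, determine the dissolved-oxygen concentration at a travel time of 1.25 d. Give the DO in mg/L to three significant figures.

DO ≈ 7.53 mg/L

k_d L₀/(k_r−k_d) = 0.218×19.4/(0.911−0.218) = 4.229/0.6930 = 6.103 mg/L.
e^(−k_d t) = e^(−0.218×1.250) = 0.7615; e^(−k_r t) = e^(−0.911×1.250) = 0.3202.
D = 6.103 × (0.7615 − 0.3202) + 2.42 × 0.3202 = 2.693 + 0.7749 = 3.468 mg/L.
DO = C_s − D = 11.0 − 3.468 = 7.532 mg/L.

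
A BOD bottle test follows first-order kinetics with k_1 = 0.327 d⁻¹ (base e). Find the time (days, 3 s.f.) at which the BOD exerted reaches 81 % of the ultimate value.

y/L₀ = 1 − e^(−k_1 t) = 0.81 ⇒ e^(−k_1 t) = 0.190
t = −ln(0.190) / 0.327 = 1.661 / 0.327 = 5.079 d.

t ≈ 5.08 d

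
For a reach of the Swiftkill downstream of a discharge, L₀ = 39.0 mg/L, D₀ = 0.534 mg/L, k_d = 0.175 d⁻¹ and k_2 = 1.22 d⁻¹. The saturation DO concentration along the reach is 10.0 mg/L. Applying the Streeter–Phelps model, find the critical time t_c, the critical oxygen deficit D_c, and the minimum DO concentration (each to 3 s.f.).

With k_2/k_d = 6.971 and 1 − D₀(k_2−k_d)/(k_d L₀) = 0.9182,
t_c = ln(6.971 × 0.9182) / (1.22 − 0.175) = ln(6.401) / 1.045 = 1.857/1.045 = 1.777 d.
D_c = (k_d/k_2) L₀ e^(−k_d t_c) = (0.175/1.22) × 39.0 × e^(−0.175×1.777) = 0.1434 × 39.0 × 0.7328 = 4.099 mg/L.
Minimum DO = C_s − D_c = 10.0 − 4.099 = 5.901 mg/L.

t_c ≈ 1.78 d; D_c ≈ 4.10 mg/L; min DO ≈ 5.90 mg/L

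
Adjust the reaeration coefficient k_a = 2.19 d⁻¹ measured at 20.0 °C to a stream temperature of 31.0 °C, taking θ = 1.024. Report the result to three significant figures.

k_a(T₂) = k_a(T₁) · θ^(T₂−T₁) = 2.19 × 1.024^(31.0−20.0)
= 2.19 × 1.024^11.0 = 2.19 × 1.298 = 2.843 d⁻¹.

k_a ≈ 2.84 d⁻¹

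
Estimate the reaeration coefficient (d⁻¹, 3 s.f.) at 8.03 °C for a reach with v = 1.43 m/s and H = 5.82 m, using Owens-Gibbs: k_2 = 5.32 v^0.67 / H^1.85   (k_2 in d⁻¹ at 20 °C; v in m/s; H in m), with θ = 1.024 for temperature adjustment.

k_2 ≈ 0.196 d⁻¹

k_2(20) = 5.32 × 1.43^0.67 / 5.82^1.85 = 5.32 × 1.271 / 26.01 = 0.2599 d⁻¹.
k_2(8.03) = 0.2599 × 1.024^(8.03−20) = 0.2599 × 0.7529 = 0.1957 d⁻¹.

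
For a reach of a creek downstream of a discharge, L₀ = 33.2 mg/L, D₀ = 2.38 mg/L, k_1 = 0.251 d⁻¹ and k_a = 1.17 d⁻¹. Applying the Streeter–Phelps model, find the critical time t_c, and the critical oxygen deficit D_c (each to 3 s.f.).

t_c ≈ 1.34 d; D_c ≈ 5.08 mg/L

At the critical point dD/dt = 0, so k_1 L₀ e^(−k_1 t) = k_a D. Substituting D(t) from the Streeter–Phelps equation and solving for t gives
t_c = ln[(k_a/k_1)(1 − D₀(k_a−k_1)/(k_1 L₀))] / (k_a−k_1).
Here k_a−k_1 = 0.9190 d⁻¹ and 1 − D₀(k_a−k_1)/(k_1 L₀) = 1 − 2.38×0.9190/(0.251×33.2) = 0.7375, so
t_c = ln(4.661 × 0.7375) / 0.9190 = 1.235 / 0.9190 = 1.344 d.
D_c = (k_1/k_a) L₀ e^(−k_1 t_c) = (0.251/1.17) × 33.2 × e^(−0.251×1.344) = 0.2145 × 33.2 × 0.7137 = 5.083 mg/L.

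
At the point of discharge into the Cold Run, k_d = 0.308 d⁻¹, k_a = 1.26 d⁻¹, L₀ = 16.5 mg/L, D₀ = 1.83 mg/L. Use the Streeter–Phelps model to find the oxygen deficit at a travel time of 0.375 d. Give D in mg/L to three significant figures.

D ≈ 2.57 mg/L

k_d L₀/(k_a−k_d) = 0.308×16.5/(1.26−0.308) = 5.082/0.9520 = 5.338 mg/L.
e^(−k_d t) = e^(−0.308×0.3750) = 0.8909; e^(−k_a t) = e^(−1.26×0.3750) = 0.6234.
D = 5.338 × (0.8909 − 0.6234) + 1.83 × 0.6234 = 1.428 + 1.141 = 2.569 mg/L.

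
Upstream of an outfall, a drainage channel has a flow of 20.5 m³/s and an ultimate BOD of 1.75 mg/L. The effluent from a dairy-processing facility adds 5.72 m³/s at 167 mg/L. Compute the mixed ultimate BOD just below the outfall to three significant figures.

Flow-weighted mixing: C = (Q_r C_r + Q_w C_w)/(Q_r + Q_w)
= (20.5×1.75 + 5.72×167)/(20.5 + 5.72) = 991.1/26.22 = 37.80 mg/L.

37.8 mg/L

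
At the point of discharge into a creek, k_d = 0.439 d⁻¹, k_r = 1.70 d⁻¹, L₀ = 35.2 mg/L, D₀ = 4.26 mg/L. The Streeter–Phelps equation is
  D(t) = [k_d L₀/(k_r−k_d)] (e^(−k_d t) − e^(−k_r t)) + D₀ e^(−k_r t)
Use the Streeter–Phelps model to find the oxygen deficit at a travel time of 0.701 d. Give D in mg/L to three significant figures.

k_d L₀/(k_r−k_d) = 0.439×35.2/(1.70−0.439) = 15.45/1.261 = 12.25 mg/L.
e^(−k_d t) = e^(−0.439×0.7010) = 0.7351; e^(−k_r t) = e^(−1.70×0.7010) = 0.3037.
D = 12.25 × (0.7351 − 0.3037) + 4.26 × 0.3037 = 5.287 + 1.294 = 6.580 mg/L.

D ≈ 6.58 mg/L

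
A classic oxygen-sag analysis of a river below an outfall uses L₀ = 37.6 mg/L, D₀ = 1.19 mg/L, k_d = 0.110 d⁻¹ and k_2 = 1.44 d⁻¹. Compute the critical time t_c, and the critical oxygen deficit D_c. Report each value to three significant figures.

t_c ≈ 1.57 d; D_c ≈ 2.42 mg/L

With k_2/k_d = 13.09 and 1 − D₀(k_2−k_d)/(k_d L₀) = 0.6173,
t_c = ln(13.09 × 0.6173) / (1.44 − 0.110) = ln(8.081) / 1.330 = 2.090/1.330 = 1.571 d.
D_c = (k_d/k_2) L₀ e^(−k_d t_c) = (0.110/1.44) × 37.6 × e^(−0.110×1.571) = 0.07639 × 37.6 × 0.8413 = 2.416 mg/L.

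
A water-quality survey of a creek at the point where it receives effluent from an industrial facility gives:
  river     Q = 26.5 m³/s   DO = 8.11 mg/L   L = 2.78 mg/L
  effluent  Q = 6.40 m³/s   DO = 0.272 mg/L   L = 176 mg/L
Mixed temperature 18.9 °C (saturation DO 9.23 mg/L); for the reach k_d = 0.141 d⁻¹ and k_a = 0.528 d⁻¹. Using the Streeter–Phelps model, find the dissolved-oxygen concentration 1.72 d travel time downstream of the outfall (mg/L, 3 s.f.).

Mixed DO = (26.5×8.11 + 6.40×0.272)/(26.5+6.40) = 216.7/32.90 = 6.585 mg/L.
Mixed L₀ = (26.5×2.78 + 6.40×176)/(32.90) = 1200/32.90 = 36.48 mg/L.
Initial deficit D₀ = C_s − DO₀ = 9.23 − 6.585 = 2.645 mg/L.
D(1.72) = [0.141×36.48/(0.528−0.141)](e^(−0.141×1.72) − e^(−0.528×1.72)) + 2.645 e^(−0.528×1.72)
= 13.29 × (0.7846 − 0.4033) + 2.645 × 0.4033 = 6.135 mg/L.
DO = 9.23 − 6.135 = 3.095 mg/L.

DO ≈ 3.09 mg/L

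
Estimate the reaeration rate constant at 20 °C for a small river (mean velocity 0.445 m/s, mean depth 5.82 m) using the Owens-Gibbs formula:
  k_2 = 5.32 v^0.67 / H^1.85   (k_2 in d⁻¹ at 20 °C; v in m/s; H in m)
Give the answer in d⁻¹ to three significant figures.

k_2 = 5.32 × 0.445^0.67 / 5.82^1.85 = 5.32 × 0.5813 / 26.01 = 0.1189 d⁻¹.

k_2 ≈ 0.119 d⁻¹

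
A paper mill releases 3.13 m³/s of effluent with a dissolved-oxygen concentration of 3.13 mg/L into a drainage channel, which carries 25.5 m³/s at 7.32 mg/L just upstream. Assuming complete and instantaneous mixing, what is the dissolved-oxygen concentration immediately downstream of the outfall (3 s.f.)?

Flow-weighted mixing: C = (Q_r C_r + Q_w C_w)/(Q_r + Q_w)
= (25.5×7.32 + 3.13×3.13)/(25.5 + 3.13) = 196.5/28.63 = 6.862 mg/L.

6.86 mg/L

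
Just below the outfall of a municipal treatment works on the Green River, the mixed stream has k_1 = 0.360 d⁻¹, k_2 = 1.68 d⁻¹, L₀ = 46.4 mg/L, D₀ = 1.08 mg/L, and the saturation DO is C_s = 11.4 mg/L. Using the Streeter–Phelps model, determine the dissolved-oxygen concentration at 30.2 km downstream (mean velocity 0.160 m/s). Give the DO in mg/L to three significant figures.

Travel time t = x/v = 30.2 km / (0.160 m/s) = 30200 m / 0.160 m/s = 188800 s = 2.185 d.
k_1 L₀/(k_2−k_1) = 0.360×46.4/(1.68−0.360) = 16.70/1.320 = 12.65 mg/L.
e^(−k_1 t) = e^(−0.360×2.185) = 0.4555; e^(−k_2 t) = e^(−1.68×2.185) = 0.02547.
D = 12.65 × (0.4555 − 0.02547) + 1.08 × 0.02547 = 5.441 + 0.02751 = 5.469 mg/L.
DO = C_s − D = 11.4 − 5.469 = 5.931 mg/L.

DO ≈ 5.93 mg/L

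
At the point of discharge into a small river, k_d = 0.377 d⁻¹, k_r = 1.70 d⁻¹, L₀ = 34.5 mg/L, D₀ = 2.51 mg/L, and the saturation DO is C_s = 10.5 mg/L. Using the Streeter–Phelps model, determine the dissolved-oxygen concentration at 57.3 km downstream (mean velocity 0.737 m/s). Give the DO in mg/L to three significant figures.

Travel time t = x/v = 57.3 km / (0.737 m/s) = 57300 m / 0.737 m/s = 77750 s = 0.8999 d.
k_d L₀/(k_r−k_d) = 0.377×34.5/(1.70−0.377) = 13.01/1.323 = 9.831 mg/L.
e^(−k_d t) = e^(−0.377×0.8999) = 0.7123; e^(−k_r t) = e^(−1.70×0.8999) = 0.2166.
D = 9.831 × (0.7123 − 0.2166) + 2.51 × 0.2166 = 4.873 + 0.5436 = 5.417 mg/L.
DO = C_s − D = 10.5 − 5.417 = 5.083 mg/L.

DO ≈ 5.08 mg/L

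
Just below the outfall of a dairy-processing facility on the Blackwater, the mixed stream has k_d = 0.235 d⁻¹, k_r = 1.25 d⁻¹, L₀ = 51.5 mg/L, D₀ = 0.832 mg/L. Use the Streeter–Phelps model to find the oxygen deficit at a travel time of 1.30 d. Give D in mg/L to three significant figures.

D ≈ 6.60 mg/L

k_d L₀/(k_r−k_d) = 0.235×51.5/(1.25−0.235) = 12.10/1.015 = 11.92 mg/L.
e^(−k_d t) = e^(−0.235×1.300) = 0.7368; e^(−k_r t) = e^(−1.25×1.300) = 0.1969.
D = 11.92 × (0.7368 − 0.1969) + 0.832 × 0.1969 = 6.437 + 0.1638 = 6.601 mg/L.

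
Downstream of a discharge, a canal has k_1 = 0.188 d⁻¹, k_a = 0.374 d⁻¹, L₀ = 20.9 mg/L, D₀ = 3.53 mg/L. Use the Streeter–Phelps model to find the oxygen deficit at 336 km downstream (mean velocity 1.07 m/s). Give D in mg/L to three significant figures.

D ≈ 6.15 mg/L

Travel time t = x/v = 336 km / (1.07 m/s) = 336000 m / 1.07 m/s = 314000 s = 3.634 d.
k_1 L₀/(k_a−k_1) = 0.188×20.9/(0.374−0.188) = 3.929/0.1860 = 21.12 mg/L.
e^(−k_1 t) = e^(−0.188×3.634) = 0.5050; e^(−k_a t) = e^(−0.374×3.634) = 0.2568.
D = 21.12 × (0.5050 − 0.2568) + 3.53 × 0.2568 = 5.241 + 0.9067 = 6.148 mg/L.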